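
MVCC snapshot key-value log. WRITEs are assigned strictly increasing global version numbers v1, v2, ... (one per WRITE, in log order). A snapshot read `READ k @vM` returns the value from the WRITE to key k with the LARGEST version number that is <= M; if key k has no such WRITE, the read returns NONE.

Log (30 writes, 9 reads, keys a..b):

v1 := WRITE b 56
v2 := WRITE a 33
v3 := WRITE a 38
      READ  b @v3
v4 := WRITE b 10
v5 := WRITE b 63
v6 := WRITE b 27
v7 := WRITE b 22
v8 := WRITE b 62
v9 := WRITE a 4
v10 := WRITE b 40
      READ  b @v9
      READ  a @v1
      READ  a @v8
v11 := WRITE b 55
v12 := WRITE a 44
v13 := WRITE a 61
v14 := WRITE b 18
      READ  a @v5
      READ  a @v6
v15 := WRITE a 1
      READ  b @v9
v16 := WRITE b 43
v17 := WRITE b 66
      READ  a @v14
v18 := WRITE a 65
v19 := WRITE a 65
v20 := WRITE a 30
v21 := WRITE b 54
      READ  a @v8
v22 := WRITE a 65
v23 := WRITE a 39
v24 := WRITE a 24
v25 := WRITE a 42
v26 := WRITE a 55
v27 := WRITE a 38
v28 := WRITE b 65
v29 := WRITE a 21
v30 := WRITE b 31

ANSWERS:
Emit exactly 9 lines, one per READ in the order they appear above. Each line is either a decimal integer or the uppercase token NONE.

v1: WRITE b=56  (b history now [(1, 56)])
v2: WRITE a=33  (a history now [(2, 33)])
v3: WRITE a=38  (a history now [(2, 33), (3, 38)])
READ b @v3: history=[(1, 56)] -> pick v1 -> 56
v4: WRITE b=10  (b history now [(1, 56), (4, 10)])
v5: WRITE b=63  (b history now [(1, 56), (4, 10), (5, 63)])
v6: WRITE b=27  (b history now [(1, 56), (4, 10), (5, 63), (6, 27)])
v7: WRITE b=22  (b history now [(1, 56), (4, 10), (5, 63), (6, 27), (7, 22)])
v8: WRITE b=62  (b history now [(1, 56), (4, 10), (5, 63), (6, 27), (7, 22), (8, 62)])
v9: WRITE a=4  (a history now [(2, 33), (3, 38), (9, 4)])
v10: WRITE b=40  (b history now [(1, 56), (4, 10), (5, 63), (6, 27), (7, 22), (8, 62), (10, 40)])
READ b @v9: history=[(1, 56), (4, 10), (5, 63), (6, 27), (7, 22), (8, 62), (10, 40)] -> pick v8 -> 62
READ a @v1: history=[(2, 33), (3, 38), (9, 4)] -> no version <= 1 -> NONE
READ a @v8: history=[(2, 33), (3, 38), (9, 4)] -> pick v3 -> 38
v11: WRITE b=55  (b history now [(1, 56), (4, 10), (5, 63), (6, 27), (7, 22), (8, 62), (10, 40), (11, 55)])
v12: WRITE a=44  (a history now [(2, 33), (3, 38), (9, 4), (12, 44)])
v13: WRITE a=61  (a history now [(2, 33), (3, 38), (9, 4), (12, 44), (13, 61)])
v14: WRITE b=18  (b history now [(1, 56), (4, 10), (5, 63), (6, 27), (7, 22), (8, 62), (10, 40), (11, 55), (14, 18)])
READ a @v5: history=[(2, 33), (3, 38), (9, 4), (12, 44), (13, 61)] -> pick v3 -> 38
READ a @v6: history=[(2, 33), (3, 38), (9, 4), (12, 44), (13, 61)] -> pick v3 -> 38
v15: WRITE a=1  (a history now [(2, 33), (3, 38), (9, 4), (12, 44), (13, 61), (15, 1)])
READ b @v9: history=[(1, 56), (4, 10), (5, 63), (6, 27), (7, 22), (8, 62), (10, 40), (11, 55), (14, 18)] -> pick v8 -> 62
v16: WRITE b=43  (b history now [(1, 56), (4, 10), (5, 63), (6, 27), (7, 22), (8, 62), (10, 40), (11, 55), (14, 18), (16, 43)])
v17: WRITE b=66  (b history now [(1, 56), (4, 10), (5, 63), (6, 27), (7, 22), (8, 62), (10, 40), (11, 55), (14, 18), (16, 43), (17, 66)])
READ a @v14: history=[(2, 33), (3, 38), (9, 4), (12, 44), (13, 61), (15, 1)] -> pick v13 -> 61
v18: WRITE a=65  (a history now [(2, 33), (3, 38), (9, 4), (12, 44), (13, 61), (15, 1), (18, 65)])
v19: WRITE a=65  (a history now [(2, 33), (3, 38), (9, 4), (12, 44), (13, 61), (15, 1), (18, 65), (19, 65)])
v20: WRITE a=30  (a history now [(2, 33), (3, 38), (9, 4), (12, 44), (13, 61), (15, 1), (18, 65), (19, 65), (20, 30)])
v21: WRITE b=54  (b history now [(1, 56), (4, 10), (5, 63), (6, 27), (7, 22), (8, 62), (10, 40), (11, 55), (14, 18), (16, 43), (17, 66), (21, 54)])
READ a @v8: history=[(2, 33), (3, 38), (9, 4), (12, 44), (13, 61), (15, 1), (18, 65), (19, 65), (20, 30)] -> pick v3 -> 38
v22: WRITE a=65  (a history now [(2, 33), (3, 38), (9, 4), (12, 44), (13, 61), (15, 1), (18, 65), (19, 65), (20, 30), (22, 65)])
v23: WRITE a=39  (a history now [(2, 33), (3, 38), (9, 4), (12, 44), (13, 61), (15, 1), (18, 65), (19, 65), (20, 30), (22, 65), (23, 39)])
v24: WRITE a=24  (a history now [(2, 33), (3, 38), (9, 4), (12, 44), (13, 61), (15, 1), (18, 65), (19, 65), (20, 30), (22, 65), (23, 39), (24, 24)])
v25: WRITE a=42  (a history now [(2, 33), (3, 38), (9, 4), (12, 44), (13, 61), (15, 1), (18, 65), (19, 65), (20, 30), (22, 65), (23, 39), (24, 24), (25, 42)])
v26: WRITE a=55  (a history now [(2, 33), (3, 38), (9, 4), (12, 44), (13, 61), (15, 1), (18, 65), (19, 65), (20, 30), (22, 65), (23, 39), (24, 24), (25, 42), (26, 55)])
v27: WRITE a=38  (a history now [(2, 33), (3, 38), (9, 4), (12, 44), (13, 61), (15, 1), (18, 65), (19, 65), (20, 30), (22, 65), (23, 39), (24, 24), (25, 42), (26, 55), (27, 38)])
v28: WRITE b=65  (b history now [(1, 56), (4, 10), (5, 63), (6, 27), (7, 22), (8, 62), (10, 40), (11, 55), (14, 18), (16, 43), (17, 66), (21, 54), (28, 65)])
v29: WRITE a=21  (a history now [(2, 33), (3, 38), (9, 4), (12, 44), (13, 61), (15, 1), (18, 65), (19, 65), (20, 30), (22, 65), (23, 39), (24, 24), (25, 42), (26, 55), (27, 38), (29, 21)])
v30: WRITE b=31  (b history now [(1, 56), (4, 10), (5, 63), (6, 27), (7, 22), (8, 62), (10, 40), (11, 55), (14, 18), (16, 43), (17, 66), (21, 54), (28, 65), (30, 31)])

Answer: 56
62
NONE
38
38
38
62
61
38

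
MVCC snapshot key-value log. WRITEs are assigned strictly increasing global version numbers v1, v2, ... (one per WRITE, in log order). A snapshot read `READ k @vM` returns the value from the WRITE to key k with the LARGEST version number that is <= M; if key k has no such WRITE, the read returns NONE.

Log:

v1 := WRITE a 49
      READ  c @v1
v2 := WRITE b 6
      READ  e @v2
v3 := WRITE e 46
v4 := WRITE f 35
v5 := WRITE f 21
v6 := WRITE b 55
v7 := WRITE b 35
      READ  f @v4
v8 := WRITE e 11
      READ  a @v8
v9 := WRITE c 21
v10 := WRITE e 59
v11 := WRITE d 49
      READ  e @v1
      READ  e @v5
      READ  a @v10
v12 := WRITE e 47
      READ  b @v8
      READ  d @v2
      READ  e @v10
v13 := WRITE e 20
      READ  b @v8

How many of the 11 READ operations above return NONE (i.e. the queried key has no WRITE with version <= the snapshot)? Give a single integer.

Answer: 4

Derivation:
v1: WRITE a=49  (a history now [(1, 49)])
READ c @v1: history=[] -> no version <= 1 -> NONE
v2: WRITE b=6  (b history now [(2, 6)])
READ e @v2: history=[] -> no version <= 2 -> NONE
v3: WRITE e=46  (e history now [(3, 46)])
v4: WRITE f=35  (f history now [(4, 35)])
v5: WRITE f=21  (f history now [(4, 35), (5, 21)])
v6: WRITE b=55  (b history now [(2, 6), (6, 55)])
v7: WRITE b=35  (b history now [(2, 6), (6, 55), (7, 35)])
READ f @v4: history=[(4, 35), (5, 21)] -> pick v4 -> 35
v8: WRITE e=11  (e history now [(3, 46), (8, 11)])
READ a @v8: history=[(1, 49)] -> pick v1 -> 49
v9: WRITE c=21  (c history now [(9, 21)])
v10: WRITE e=59  (e history now [(3, 46), (8, 11), (10, 59)])
v11: WRITE d=49  (d history now [(11, 49)])
READ e @v1: history=[(3, 46), (8, 11), (10, 59)] -> no version <= 1 -> NONE
READ e @v5: history=[(3, 46), (8, 11), (10, 59)] -> pick v3 -> 46
READ a @v10: history=[(1, 49)] -> pick v1 -> 49
v12: WRITE e=47  (e history now [(3, 46), (8, 11), (10, 59), (12, 47)])
READ b @v8: history=[(2, 6), (6, 55), (7, 35)] -> pick v7 -> 35
READ d @v2: history=[(11, 49)] -> no version <= 2 -> NONE
READ e @v10: history=[(3, 46), (8, 11), (10, 59), (12, 47)] -> pick v10 -> 59
v13: WRITE e=20  (e history now [(3, 46), (8, 11), (10, 59), (12, 47), (13, 20)])
READ b @v8: history=[(2, 6), (6, 55), (7, 35)] -> pick v7 -> 35
Read results in order: ['NONE', 'NONE', '35', '49', 'NONE', '46', '49', '35', 'NONE', '59', '35']
NONE count = 4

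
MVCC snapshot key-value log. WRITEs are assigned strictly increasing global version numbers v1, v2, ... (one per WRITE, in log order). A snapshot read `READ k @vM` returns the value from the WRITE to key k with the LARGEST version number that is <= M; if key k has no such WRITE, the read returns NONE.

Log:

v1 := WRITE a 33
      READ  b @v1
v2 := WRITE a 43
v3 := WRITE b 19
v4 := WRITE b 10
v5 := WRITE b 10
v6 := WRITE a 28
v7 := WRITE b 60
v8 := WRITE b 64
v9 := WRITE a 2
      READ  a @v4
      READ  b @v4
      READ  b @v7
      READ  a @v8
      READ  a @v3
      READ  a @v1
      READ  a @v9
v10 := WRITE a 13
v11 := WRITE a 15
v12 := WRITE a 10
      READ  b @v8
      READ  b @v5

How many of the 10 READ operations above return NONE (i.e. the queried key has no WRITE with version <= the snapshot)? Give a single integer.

v1: WRITE a=33  (a history now [(1, 33)])
READ b @v1: history=[] -> no version <= 1 -> NONE
v2: WRITE a=43  (a history now [(1, 33), (2, 43)])
v3: WRITE b=19  (b history now [(3, 19)])
v4: WRITE b=10  (b history now [(3, 19), (4, 10)])
v5: WRITE b=10  (b history now [(3, 19), (4, 10), (5, 10)])
v6: WRITE a=28  (a history now [(1, 33), (2, 43), (6, 28)])
v7: WRITE b=60  (b history now [(3, 19), (4, 10), (5, 10), (7, 60)])
v8: WRITE b=64  (b history now [(3, 19), (4, 10), (5, 10), (7, 60), (8, 64)])
v9: WRITE a=2  (a history now [(1, 33), (2, 43), (6, 28), (9, 2)])
READ a @v4: history=[(1, 33), (2, 43), (6, 28), (9, 2)] -> pick v2 -> 43
READ b @v4: history=[(3, 19), (4, 10), (5, 10), (7, 60), (8, 64)] -> pick v4 -> 10
READ b @v7: history=[(3, 19), (4, 10), (5, 10), (7, 60), (8, 64)] -> pick v7 -> 60
READ a @v8: history=[(1, 33), (2, 43), (6, 28), (9, 2)] -> pick v6 -> 28
READ a @v3: history=[(1, 33), (2, 43), (6, 28), (9, 2)] -> pick v2 -> 43
READ a @v1: history=[(1, 33), (2, 43), (6, 28), (9, 2)] -> pick v1 -> 33
READ a @v9: history=[(1, 33), (2, 43), (6, 28), (9, 2)] -> pick v9 -> 2
v10: WRITE a=13  (a history now [(1, 33), (2, 43), (6, 28), (9, 2), (10, 13)])
v11: WRITE a=15  (a history now [(1, 33), (2, 43), (6, 28), (9, 2), (10, 13), (11, 15)])
v12: WRITE a=10  (a history now [(1, 33), (2, 43), (6, 28), (9, 2), (10, 13), (11, 15), (12, 10)])
READ b @v8: history=[(3, 19), (4, 10), (5, 10), (7, 60), (8, 64)] -> pick v8 -> 64
READ b @v5: history=[(3, 19), (4, 10), (5, 10), (7, 60), (8, 64)] -> pick v5 -> 10
Read results in order: ['NONE', '43', '10', '60', '28', '43', '33', '2', '64', '10']
NONE count = 1

Answer: 1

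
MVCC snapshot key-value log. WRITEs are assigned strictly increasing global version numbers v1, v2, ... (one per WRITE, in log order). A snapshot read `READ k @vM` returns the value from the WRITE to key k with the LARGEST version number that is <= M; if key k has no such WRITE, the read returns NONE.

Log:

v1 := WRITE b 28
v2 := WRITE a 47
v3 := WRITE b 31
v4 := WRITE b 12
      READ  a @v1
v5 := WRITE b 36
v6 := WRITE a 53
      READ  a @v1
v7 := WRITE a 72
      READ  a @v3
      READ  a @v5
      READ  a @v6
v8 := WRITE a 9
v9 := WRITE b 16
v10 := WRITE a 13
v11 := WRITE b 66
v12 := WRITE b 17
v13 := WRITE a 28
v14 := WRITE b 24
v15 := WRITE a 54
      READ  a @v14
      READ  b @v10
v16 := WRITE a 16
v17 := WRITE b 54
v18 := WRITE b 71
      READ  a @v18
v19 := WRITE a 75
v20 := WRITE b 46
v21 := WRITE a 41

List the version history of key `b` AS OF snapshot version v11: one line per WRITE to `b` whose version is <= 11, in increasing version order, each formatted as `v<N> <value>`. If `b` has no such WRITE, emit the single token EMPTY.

Answer: v1 28
v3 31
v4 12
v5 36
v9 16
v11 66

Derivation:
Scan writes for key=b with version <= 11:
  v1 WRITE b 28 -> keep
  v2 WRITE a 47 -> skip
  v3 WRITE b 31 -> keep
  v4 WRITE b 12 -> keep
  v5 WRITE b 36 -> keep
  v6 WRITE a 53 -> skip
  v7 WRITE a 72 -> skip
  v8 WRITE a 9 -> skip
  v9 WRITE b 16 -> keep
  v10 WRITE a 13 -> skip
  v11 WRITE b 66 -> keep
  v12 WRITE b 17 -> drop (> snap)
  v13 WRITE a 28 -> skip
  v14 WRITE b 24 -> drop (> snap)
  v15 WRITE a 54 -> skip
  v16 WRITE a 16 -> skip
  v17 WRITE b 54 -> drop (> snap)
  v18 WRITE b 71 -> drop (> snap)
  v19 WRITE a 75 -> skip
  v20 WRITE b 46 -> drop (> snap)
  v21 WRITE a 41 -> skip
Collected: [(1, 28), (3, 31), (4, 12), (5, 36), (9, 16), (11, 66)]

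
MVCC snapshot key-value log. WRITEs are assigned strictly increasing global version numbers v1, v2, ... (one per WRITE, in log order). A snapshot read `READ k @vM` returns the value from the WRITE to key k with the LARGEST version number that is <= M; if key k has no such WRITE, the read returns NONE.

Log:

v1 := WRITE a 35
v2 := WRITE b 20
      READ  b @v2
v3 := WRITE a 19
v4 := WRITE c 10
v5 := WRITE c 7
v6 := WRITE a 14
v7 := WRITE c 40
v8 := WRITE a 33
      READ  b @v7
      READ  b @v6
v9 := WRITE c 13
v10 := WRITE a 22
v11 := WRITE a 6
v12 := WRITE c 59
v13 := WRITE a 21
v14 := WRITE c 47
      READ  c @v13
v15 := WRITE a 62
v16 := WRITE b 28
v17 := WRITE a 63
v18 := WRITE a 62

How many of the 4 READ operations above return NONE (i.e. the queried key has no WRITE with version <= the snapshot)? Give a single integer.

Answer: 0

Derivation:
v1: WRITE a=35  (a history now [(1, 35)])
v2: WRITE b=20  (b history now [(2, 20)])
READ b @v2: history=[(2, 20)] -> pick v2 -> 20
v3: WRITE a=19  (a history now [(1, 35), (3, 19)])
v4: WRITE c=10  (c history now [(4, 10)])
v5: WRITE c=7  (c history now [(4, 10), (5, 7)])
v6: WRITE a=14  (a history now [(1, 35), (3, 19), (6, 14)])
v7: WRITE c=40  (c history now [(4, 10), (5, 7), (7, 40)])
v8: WRITE a=33  (a history now [(1, 35), (3, 19), (6, 14), (8, 33)])
READ b @v7: history=[(2, 20)] -> pick v2 -> 20
READ b @v6: history=[(2, 20)] -> pick v2 -> 20
v9: WRITE c=13  (c history now [(4, 10), (5, 7), (7, 40), (9, 13)])
v10: WRITE a=22  (a history now [(1, 35), (3, 19), (6, 14), (8, 33), (10, 22)])
v11: WRITE a=6  (a history now [(1, 35), (3, 19), (6, 14), (8, 33), (10, 22), (11, 6)])
v12: WRITE c=59  (c history now [(4, 10), (5, 7), (7, 40), (9, 13), (12, 59)])
v13: WRITE a=21  (a history now [(1, 35), (3, 19), (6, 14), (8, 33), (10, 22), (11, 6), (13, 21)])
v14: WRITE c=47  (c history now [(4, 10), (5, 7), (7, 40), (9, 13), (12, 59), (14, 47)])
READ c @v13: history=[(4, 10), (5, 7), (7, 40), (9, 13), (12, 59), (14, 47)] -> pick v12 -> 59
v15: WRITE a=62  (a history now [(1, 35), (3, 19), (6, 14), (8, 33), (10, 22), (11, 6), (13, 21), (15, 62)])
v16: WRITE b=28  (b history now [(2, 20), (16, 28)])
v17: WRITE a=63  (a history now [(1, 35), (3, 19), (6, 14), (8, 33), (10, 22), (11, 6), (13, 21), (15, 62), (17, 63)])
v18: WRITE a=62  (a history now [(1, 35), (3, 19), (6, 14), (8, 33), (10, 22), (11, 6), (13, 21), (15, 62), (17, 63), (18, 62)])
Read results in order: ['20', '20', '20', '59']
NONE count = 0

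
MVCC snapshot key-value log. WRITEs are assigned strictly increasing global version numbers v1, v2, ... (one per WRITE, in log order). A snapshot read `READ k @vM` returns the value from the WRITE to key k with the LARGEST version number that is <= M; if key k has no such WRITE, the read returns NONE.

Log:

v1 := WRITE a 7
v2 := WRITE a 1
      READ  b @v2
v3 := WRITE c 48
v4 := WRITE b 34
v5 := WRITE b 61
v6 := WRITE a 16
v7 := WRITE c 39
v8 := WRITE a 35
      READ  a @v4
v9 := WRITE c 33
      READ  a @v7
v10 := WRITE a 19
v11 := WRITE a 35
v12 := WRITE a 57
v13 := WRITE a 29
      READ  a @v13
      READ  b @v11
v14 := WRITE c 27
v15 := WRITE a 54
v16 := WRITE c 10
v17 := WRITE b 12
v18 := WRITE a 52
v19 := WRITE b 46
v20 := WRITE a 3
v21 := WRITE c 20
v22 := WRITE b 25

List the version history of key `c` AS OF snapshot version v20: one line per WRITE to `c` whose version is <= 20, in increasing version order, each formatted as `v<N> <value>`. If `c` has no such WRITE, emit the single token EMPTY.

Answer: v3 48
v7 39
v9 33
v14 27
v16 10

Derivation:
Scan writes for key=c with version <= 20:
  v1 WRITE a 7 -> skip
  v2 WRITE a 1 -> skip
  v3 WRITE c 48 -> keep
  v4 WRITE b 34 -> skip
  v5 WRITE b 61 -> skip
  v6 WRITE a 16 -> skip
  v7 WRITE c 39 -> keep
  v8 WRITE a 35 -> skip
  v9 WRITE c 33 -> keep
  v10 WRITE a 19 -> skip
  v11 WRITE a 35 -> skip
  v12 WRITE a 57 -> skip
  v13 WRITE a 29 -> skip
  v14 WRITE c 27 -> keep
  v15 WRITE a 54 -> skip
  v16 WRITE c 10 -> keep
  v17 WRITE b 12 -> skip
  v18 WRITE a 52 -> skip
  v19 WRITE b 46 -> skip
  v20 WRITE a 3 -> skip
  v21 WRITE c 20 -> drop (> snap)
  v22 WRITE b 25 -> skip
Collected: [(3, 48), (7, 39), (9, 33), (14, 27), (16, 10)]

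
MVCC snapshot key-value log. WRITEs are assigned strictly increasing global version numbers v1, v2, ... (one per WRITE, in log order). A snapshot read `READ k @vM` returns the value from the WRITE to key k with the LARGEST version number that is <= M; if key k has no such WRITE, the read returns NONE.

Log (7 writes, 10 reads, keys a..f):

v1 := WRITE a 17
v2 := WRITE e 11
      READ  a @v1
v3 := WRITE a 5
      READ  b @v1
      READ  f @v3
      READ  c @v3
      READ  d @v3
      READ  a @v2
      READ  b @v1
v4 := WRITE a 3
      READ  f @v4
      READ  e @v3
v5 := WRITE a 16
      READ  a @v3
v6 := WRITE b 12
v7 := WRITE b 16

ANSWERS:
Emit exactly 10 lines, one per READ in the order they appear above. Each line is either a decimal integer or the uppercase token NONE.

Answer: 17
NONE
NONE
NONE
NONE
17
NONE
NONE
11
5

Derivation:
v1: WRITE a=17  (a history now [(1, 17)])
v2: WRITE e=11  (e history now [(2, 11)])
READ a @v1: history=[(1, 17)] -> pick v1 -> 17
v3: WRITE a=5  (a history now [(1, 17), (3, 5)])
READ b @v1: history=[] -> no version <= 1 -> NONE
READ f @v3: history=[] -> no version <= 3 -> NONE
READ c @v3: history=[] -> no version <= 3 -> NONE
READ d @v3: history=[] -> no version <= 3 -> NONE
READ a @v2: history=[(1, 17), (3, 5)] -> pick v1 -> 17
READ b @v1: history=[] -> no version <= 1 -> NONE
v4: WRITE a=3  (a history now [(1, 17), (3, 5), (4, 3)])
READ f @v4: history=[] -> no version <= 4 -> NONE
READ e @v3: history=[(2, 11)] -> pick v2 -> 11
v5: WRITE a=16  (a history now [(1, 17), (3, 5), (4, 3), (5, 16)])
READ a @v3: history=[(1, 17), (3, 5), (4, 3), (5, 16)] -> pick v3 -> 5
v6: WRITE b=12  (b history now [(6, 12)])
v7: WRITE b=16  (b history now [(6, 12), (7, 16)])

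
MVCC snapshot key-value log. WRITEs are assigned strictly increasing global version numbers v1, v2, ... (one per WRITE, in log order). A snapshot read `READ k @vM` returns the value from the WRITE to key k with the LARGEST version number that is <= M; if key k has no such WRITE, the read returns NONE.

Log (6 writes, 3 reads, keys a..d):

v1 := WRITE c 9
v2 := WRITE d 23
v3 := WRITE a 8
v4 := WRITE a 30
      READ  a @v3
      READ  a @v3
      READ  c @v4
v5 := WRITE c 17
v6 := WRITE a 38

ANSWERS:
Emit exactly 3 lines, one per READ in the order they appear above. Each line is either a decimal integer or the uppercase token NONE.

Answer: 8
8
9

Derivation:
v1: WRITE c=9  (c history now [(1, 9)])
v2: WRITE d=23  (d history now [(2, 23)])
v3: WRITE a=8  (a history now [(3, 8)])
v4: WRITE a=30  (a history now [(3, 8), (4, 30)])
READ a @v3: history=[(3, 8), (4, 30)] -> pick v3 -> 8
READ a @v3: history=[(3, 8), (4, 30)] -> pick v3 -> 8
READ c @v4: history=[(1, 9)] -> pick v1 -> 9
v5: WRITE c=17  (c history now [(1, 9), (5, 17)])
v6: WRITE a=38  (a history now [(3, 8), (4, 30), (6, 38)])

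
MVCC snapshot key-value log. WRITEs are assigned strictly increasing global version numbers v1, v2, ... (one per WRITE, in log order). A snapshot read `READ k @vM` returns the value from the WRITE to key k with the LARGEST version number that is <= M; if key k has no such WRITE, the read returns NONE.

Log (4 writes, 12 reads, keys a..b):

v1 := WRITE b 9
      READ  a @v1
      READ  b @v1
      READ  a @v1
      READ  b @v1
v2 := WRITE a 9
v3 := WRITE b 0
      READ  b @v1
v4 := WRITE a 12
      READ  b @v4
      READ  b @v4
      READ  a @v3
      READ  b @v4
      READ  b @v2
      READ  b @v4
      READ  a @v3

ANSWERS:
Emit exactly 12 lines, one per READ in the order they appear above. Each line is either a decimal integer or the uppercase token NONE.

Answer: NONE
9
NONE
9
9
0
0
9
0
9
0
9

Derivation:
v1: WRITE b=9  (b history now [(1, 9)])
READ a @v1: history=[] -> no version <= 1 -> NONE
READ b @v1: history=[(1, 9)] -> pick v1 -> 9
READ a @v1: history=[] -> no version <= 1 -> NONE
READ b @v1: history=[(1, 9)] -> pick v1 -> 9
v2: WRITE a=9  (a history now [(2, 9)])
v3: WRITE b=0  (b history now [(1, 9), (3, 0)])
READ b @v1: history=[(1, 9), (3, 0)] -> pick v1 -> 9
v4: WRITE a=12  (a history now [(2, 9), (4, 12)])
READ b @v4: history=[(1, 9), (3, 0)] -> pick v3 -> 0
READ b @v4: history=[(1, 9), (3, 0)] -> pick v3 -> 0
READ a @v3: history=[(2, 9), (4, 12)] -> pick v2 -> 9
READ b @v4: history=[(1, 9), (3, 0)] -> pick v3 -> 0
READ b @v2: history=[(1, 9), (3, 0)] -> pick v1 -> 9
READ b @v4: history=[(1, 9), (3, 0)] -> pick v3 -> 0
READ a @v3: history=[(2, 9), (4, 12)] -> pick v2 -> 9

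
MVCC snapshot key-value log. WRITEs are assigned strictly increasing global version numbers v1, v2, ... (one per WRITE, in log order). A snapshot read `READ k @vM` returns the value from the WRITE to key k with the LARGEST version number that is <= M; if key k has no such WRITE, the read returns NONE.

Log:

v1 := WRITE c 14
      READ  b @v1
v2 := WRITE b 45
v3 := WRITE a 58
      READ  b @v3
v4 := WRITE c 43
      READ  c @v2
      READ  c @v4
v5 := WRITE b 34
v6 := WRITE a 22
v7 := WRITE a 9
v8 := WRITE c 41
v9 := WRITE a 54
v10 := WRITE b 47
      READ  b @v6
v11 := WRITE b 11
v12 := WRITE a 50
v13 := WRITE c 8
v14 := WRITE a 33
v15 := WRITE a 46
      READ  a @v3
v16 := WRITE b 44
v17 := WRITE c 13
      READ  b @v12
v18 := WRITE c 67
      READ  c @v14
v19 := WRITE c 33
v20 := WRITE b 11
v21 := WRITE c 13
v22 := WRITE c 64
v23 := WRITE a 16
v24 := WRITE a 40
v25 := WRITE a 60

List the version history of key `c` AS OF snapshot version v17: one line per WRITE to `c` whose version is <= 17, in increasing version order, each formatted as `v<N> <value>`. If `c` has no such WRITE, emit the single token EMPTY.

Answer: v1 14
v4 43
v8 41
v13 8
v17 13

Derivation:
Scan writes for key=c with version <= 17:
  v1 WRITE c 14 -> keep
  v2 WRITE b 45 -> skip
  v3 WRITE a 58 -> skip
  v4 WRITE c 43 -> keep
  v5 WRITE b 34 -> skip
  v6 WRITE a 22 -> skip
  v7 WRITE a 9 -> skip
  v8 WRITE c 41 -> keep
  v9 WRITE a 54 -> skip
  v10 WRITE b 47 -> skip
  v11 WRITE b 11 -> skip
  v12 WRITE a 50 -> skip
  v13 WRITE c 8 -> keep
  v14 WRITE a 33 -> skip
  v15 WRITE a 46 -> skip
  v16 WRITE b 44 -> skip
  v17 WRITE c 13 -> keep
  v18 WRITE c 67 -> drop (> snap)
  v19 WRITE c 33 -> drop (> snap)
  v20 WRITE b 11 -> skip
  v21 WRITE c 13 -> drop (> snap)
  v22 WRITE c 64 -> drop (> snap)
  v23 WRITE a 16 -> skip
  v24 WRITE a 40 -> skip
  v25 WRITE a 60 -> skip
Collected: [(1, 14), (4, 43), (8, 41), (13, 8), (17, 13)]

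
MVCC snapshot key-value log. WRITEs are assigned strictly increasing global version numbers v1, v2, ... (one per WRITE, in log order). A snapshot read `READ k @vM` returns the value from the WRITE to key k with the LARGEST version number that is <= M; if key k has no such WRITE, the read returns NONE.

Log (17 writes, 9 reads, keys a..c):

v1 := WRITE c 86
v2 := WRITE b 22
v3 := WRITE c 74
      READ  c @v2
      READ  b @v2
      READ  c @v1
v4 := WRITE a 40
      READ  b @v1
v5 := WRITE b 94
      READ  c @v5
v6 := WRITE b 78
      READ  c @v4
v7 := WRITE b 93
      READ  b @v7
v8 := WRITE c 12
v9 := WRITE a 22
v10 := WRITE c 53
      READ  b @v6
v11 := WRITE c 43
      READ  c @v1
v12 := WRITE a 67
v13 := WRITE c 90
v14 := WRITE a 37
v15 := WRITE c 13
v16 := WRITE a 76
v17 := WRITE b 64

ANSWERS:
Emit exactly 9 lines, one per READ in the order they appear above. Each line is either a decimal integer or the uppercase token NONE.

Answer: 86
22
86
NONE
74
74
93
78
86

Derivation:
v1: WRITE c=86  (c history now [(1, 86)])
v2: WRITE b=22  (b history now [(2, 22)])
v3: WRITE c=74  (c history now [(1, 86), (3, 74)])
READ c @v2: history=[(1, 86), (3, 74)] -> pick v1 -> 86
READ b @v2: history=[(2, 22)] -> pick v2 -> 22
READ c @v1: history=[(1, 86), (3, 74)] -> pick v1 -> 86
v4: WRITE a=40  (a history now [(4, 40)])
READ b @v1: history=[(2, 22)] -> no version <= 1 -> NONE
v5: WRITE b=94  (b history now [(2, 22), (5, 94)])
READ c @v5: history=[(1, 86), (3, 74)] -> pick v3 -> 74
v6: WRITE b=78  (b history now [(2, 22), (5, 94), (6, 78)])
READ c @v4: history=[(1, 86), (3, 74)] -> pick v3 -> 74
v7: WRITE b=93  (b history now [(2, 22), (5, 94), (6, 78), (7, 93)])
READ b @v7: history=[(2, 22), (5, 94), (6, 78), (7, 93)] -> pick v7 -> 93
v8: WRITE c=12  (c history now [(1, 86), (3, 74), (8, 12)])
v9: WRITE a=22  (a history now [(4, 40), (9, 22)])
v10: WRITE c=53  (c history now [(1, 86), (3, 74), (8, 12), (10, 53)])
READ b @v6: history=[(2, 22), (5, 94), (6, 78), (7, 93)] -> pick v6 -> 78
v11: WRITE c=43  (c history now [(1, 86), (3, 74), (8, 12), (10, 53), (11, 43)])
READ c @v1: history=[(1, 86), (3, 74), (8, 12), (10, 53), (11, 43)] -> pick v1 -> 86
v12: WRITE a=67  (a history now [(4, 40), (9, 22), (12, 67)])
v13: WRITE c=90  (c history now [(1, 86), (3, 74), (8, 12), (10, 53), (11, 43), (13, 90)])
v14: WRITE a=37  (a history now [(4, 40), (9, 22), (12, 67), (14, 37)])
v15: WRITE c=13  (c history now [(1, 86), (3, 74), (8, 12), (10, 53), (11, 43), (13, 90), (15, 13)])
v16: WRITE a=76  (a history now [(4, 40), (9, 22), (12, 67), (14, 37), (16, 76)])
v17: WRITE b=64  (b history now [(2, 22), (5, 94), (6, 78), (7, 93), (17, 64)])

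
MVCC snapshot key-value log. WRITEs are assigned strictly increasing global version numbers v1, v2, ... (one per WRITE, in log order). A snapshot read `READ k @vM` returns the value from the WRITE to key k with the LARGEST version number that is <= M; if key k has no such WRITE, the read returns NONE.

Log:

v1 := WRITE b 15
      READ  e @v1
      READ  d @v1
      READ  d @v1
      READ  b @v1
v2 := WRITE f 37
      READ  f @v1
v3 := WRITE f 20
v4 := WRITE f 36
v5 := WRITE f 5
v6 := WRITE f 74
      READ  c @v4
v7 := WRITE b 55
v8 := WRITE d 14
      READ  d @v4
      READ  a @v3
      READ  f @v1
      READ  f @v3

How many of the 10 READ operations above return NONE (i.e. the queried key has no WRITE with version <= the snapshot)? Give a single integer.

v1: WRITE b=15  (b history now [(1, 15)])
READ e @v1: history=[] -> no version <= 1 -> NONE
READ d @v1: history=[] -> no version <= 1 -> NONE
READ d @v1: history=[] -> no version <= 1 -> NONE
READ b @v1: history=[(1, 15)] -> pick v1 -> 15
v2: WRITE f=37  (f history now [(2, 37)])
READ f @v1: history=[(2, 37)] -> no version <= 1 -> NONE
v3: WRITE f=20  (f history now [(2, 37), (3, 20)])
v4: WRITE f=36  (f history now [(2, 37), (3, 20), (4, 36)])
v5: WRITE f=5  (f history now [(2, 37), (3, 20), (4, 36), (5, 5)])
v6: WRITE f=74  (f history now [(2, 37), (3, 20), (4, 36), (5, 5), (6, 74)])
READ c @v4: history=[] -> no version <= 4 -> NONE
v7: WRITE b=55  (b history now [(1, 15), (7, 55)])
v8: WRITE d=14  (d history now [(8, 14)])
READ d @v4: history=[(8, 14)] -> no version <= 4 -> NONE
READ a @v3: history=[] -> no version <= 3 -> NONE
READ f @v1: history=[(2, 37), (3, 20), (4, 36), (5, 5), (6, 74)] -> no version <= 1 -> NONE
READ f @v3: history=[(2, 37), (3, 20), (4, 36), (5, 5), (6, 74)] -> pick v3 -> 20
Read results in order: ['NONE', 'NONE', 'NONE', '15', 'NONE', 'NONE', 'NONE', 'NONE', 'NONE', '20']
NONE count = 8

Answer: 8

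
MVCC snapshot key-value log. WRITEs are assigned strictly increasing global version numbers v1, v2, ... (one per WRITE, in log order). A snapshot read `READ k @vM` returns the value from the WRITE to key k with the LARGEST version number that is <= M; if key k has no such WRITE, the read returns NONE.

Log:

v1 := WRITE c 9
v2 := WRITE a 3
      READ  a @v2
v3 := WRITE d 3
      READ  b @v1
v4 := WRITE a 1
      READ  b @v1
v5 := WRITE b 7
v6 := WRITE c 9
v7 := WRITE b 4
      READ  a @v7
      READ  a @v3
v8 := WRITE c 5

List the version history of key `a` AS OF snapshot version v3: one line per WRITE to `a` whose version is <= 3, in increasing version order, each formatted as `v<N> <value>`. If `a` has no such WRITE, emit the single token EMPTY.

Scan writes for key=a with version <= 3:
  v1 WRITE c 9 -> skip
  v2 WRITE a 3 -> keep
  v3 WRITE d 3 -> skip
  v4 WRITE a 1 -> drop (> snap)
  v5 WRITE b 7 -> skip
  v6 WRITE c 9 -> skip
  v7 WRITE b 4 -> skip
  v8 WRITE c 5 -> skip
Collected: [(2, 3)]

Answer: v2 3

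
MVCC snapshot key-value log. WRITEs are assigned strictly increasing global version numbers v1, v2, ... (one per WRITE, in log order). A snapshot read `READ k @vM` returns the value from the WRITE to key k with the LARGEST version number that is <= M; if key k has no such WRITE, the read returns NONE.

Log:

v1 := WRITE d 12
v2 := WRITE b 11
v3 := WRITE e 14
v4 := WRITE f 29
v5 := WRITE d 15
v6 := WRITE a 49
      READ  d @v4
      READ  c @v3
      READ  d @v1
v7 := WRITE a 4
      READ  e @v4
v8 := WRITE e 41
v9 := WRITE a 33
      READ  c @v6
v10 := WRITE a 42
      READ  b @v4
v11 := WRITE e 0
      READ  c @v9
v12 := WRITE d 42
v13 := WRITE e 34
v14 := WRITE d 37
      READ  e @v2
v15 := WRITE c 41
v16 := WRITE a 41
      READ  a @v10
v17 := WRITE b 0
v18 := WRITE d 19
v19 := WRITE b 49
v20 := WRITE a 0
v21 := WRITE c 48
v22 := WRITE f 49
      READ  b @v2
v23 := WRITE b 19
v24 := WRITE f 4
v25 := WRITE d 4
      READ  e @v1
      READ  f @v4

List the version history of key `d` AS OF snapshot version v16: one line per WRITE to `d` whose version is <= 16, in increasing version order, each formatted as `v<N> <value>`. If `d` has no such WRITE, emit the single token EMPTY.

Scan writes for key=d with version <= 16:
  v1 WRITE d 12 -> keep
  v2 WRITE b 11 -> skip
  v3 WRITE e 14 -> skip
  v4 WRITE f 29 -> skip
  v5 WRITE d 15 -> keep
  v6 WRITE a 49 -> skip
  v7 WRITE a 4 -> skip
  v8 WRITE e 41 -> skip
  v9 WRITE a 33 -> skip
  v10 WRITE a 42 -> skip
  v11 WRITE e 0 -> skip
  v12 WRITE d 42 -> keep
  v13 WRITE e 34 -> skip
  v14 WRITE d 37 -> keep
  v15 WRITE c 41 -> skip
  v16 WRITE a 41 -> skip
  v17 WRITE b 0 -> skip
  v18 WRITE d 19 -> drop (> snap)
  v19 WRITE b 49 -> skip
  v20 WRITE a 0 -> skip
  v21 WRITE c 48 -> skip
  v22 WRITE f 49 -> skip
  v23 WRITE b 19 -> skip
  v24 WRITE f 4 -> skip
  v25 WRITE d 4 -> drop (> snap)
Collected: [(1, 12), (5, 15), (12, 42), (14, 37)]

Answer: v1 12
v5 15
v12 42
v14 37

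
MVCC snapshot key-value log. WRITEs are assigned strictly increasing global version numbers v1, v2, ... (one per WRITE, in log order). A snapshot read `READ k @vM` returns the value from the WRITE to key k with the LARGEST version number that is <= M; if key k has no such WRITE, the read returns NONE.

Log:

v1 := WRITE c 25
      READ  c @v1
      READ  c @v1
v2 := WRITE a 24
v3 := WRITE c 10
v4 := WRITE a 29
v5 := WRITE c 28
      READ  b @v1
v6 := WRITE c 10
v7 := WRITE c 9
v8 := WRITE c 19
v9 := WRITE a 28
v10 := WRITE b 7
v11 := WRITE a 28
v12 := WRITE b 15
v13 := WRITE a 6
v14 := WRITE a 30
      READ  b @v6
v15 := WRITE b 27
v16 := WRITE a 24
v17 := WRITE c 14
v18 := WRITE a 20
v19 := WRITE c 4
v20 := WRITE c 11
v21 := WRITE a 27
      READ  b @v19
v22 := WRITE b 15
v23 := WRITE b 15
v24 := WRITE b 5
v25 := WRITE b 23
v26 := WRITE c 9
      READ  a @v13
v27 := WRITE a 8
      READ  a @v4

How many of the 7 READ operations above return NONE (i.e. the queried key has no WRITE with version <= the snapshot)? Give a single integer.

Answer: 2

Derivation:
v1: WRITE c=25  (c history now [(1, 25)])
READ c @v1: history=[(1, 25)] -> pick v1 -> 25
READ c @v1: history=[(1, 25)] -> pick v1 -> 25
v2: WRITE a=24  (a history now [(2, 24)])
v3: WRITE c=10  (c history now [(1, 25), (3, 10)])
v4: WRITE a=29  (a history now [(2, 24), (4, 29)])
v5: WRITE c=28  (c history now [(1, 25), (3, 10), (5, 28)])
READ b @v1: history=[] -> no version <= 1 -> NONE
v6: WRITE c=10  (c history now [(1, 25), (3, 10), (5, 28), (6, 10)])
v7: WRITE c=9  (c history now [(1, 25), (3, 10), (5, 28), (6, 10), (7, 9)])
v8: WRITE c=19  (c history now [(1, 25), (3, 10), (5, 28), (6, 10), (7, 9), (8, 19)])
v9: WRITE a=28  (a history now [(2, 24), (4, 29), (9, 28)])
v10: WRITE b=7  (b history now [(10, 7)])
v11: WRITE a=28  (a history now [(2, 24), (4, 29), (9, 28), (11, 28)])
v12: WRITE b=15  (b history now [(10, 7), (12, 15)])
v13: WRITE a=6  (a history now [(2, 24), (4, 29), (9, 28), (11, 28), (13, 6)])
v14: WRITE a=30  (a history now [(2, 24), (4, 29), (9, 28), (11, 28), (13, 6), (14, 30)])
READ b @v6: history=[(10, 7), (12, 15)] -> no version <= 6 -> NONE
v15: WRITE b=27  (b history now [(10, 7), (12, 15), (15, 27)])
v16: WRITE a=24  (a history now [(2, 24), (4, 29), (9, 28), (11, 28), (13, 6), (14, 30), (16, 24)])
v17: WRITE c=14  (c history now [(1, 25), (3, 10), (5, 28), (6, 10), (7, 9), (8, 19), (17, 14)])
v18: WRITE a=20  (a history now [(2, 24), (4, 29), (9, 28), (11, 28), (13, 6), (14, 30), (16, 24), (18, 20)])
v19: WRITE c=4  (c history now [(1, 25), (3, 10), (5, 28), (6, 10), (7, 9), (8, 19), (17, 14), (19, 4)])
v20: WRITE c=11  (c history now [(1, 25), (3, 10), (5, 28), (6, 10), (7, 9), (8, 19), (17, 14), (19, 4), (20, 11)])
v21: WRITE a=27  (a history now [(2, 24), (4, 29), (9, 28), (11, 28), (13, 6), (14, 30), (16, 24), (18, 20), (21, 27)])
READ b @v19: history=[(10, 7), (12, 15), (15, 27)] -> pick v15 -> 27
v22: WRITE b=15  (b history now [(10, 7), (12, 15), (15, 27), (22, 15)])
v23: WRITE b=15  (b history now [(10, 7), (12, 15), (15, 27), (22, 15), (23, 15)])
v24: WRITE b=5  (b history now [(10, 7), (12, 15), (15, 27), (22, 15), (23, 15), (24, 5)])
v25: WRITE b=23  (b history now [(10, 7), (12, 15), (15, 27), (22, 15), (23, 15), (24, 5), (25, 23)])
v26: WRITE c=9  (c history now [(1, 25), (3, 10), (5, 28), (6, 10), (7, 9), (8, 19), (17, 14), (19, 4), (20, 11), (26, 9)])
READ a @v13: history=[(2, 24), (4, 29), (9, 28), (11, 28), (13, 6), (14, 30), (16, 24), (18, 20), (21, 27)] -> pick v13 -> 6
v27: WRITE a=8  (a history now [(2, 24), (4, 29), (9, 28), (11, 28), (13, 6), (14, 30), (16, 24), (18, 20), (21, 27), (27, 8)])
READ a @v4: history=[(2, 24), (4, 29), (9, 28), (11, 28), (13, 6), (14, 30), (16, 24), (18, 20), (21, 27), (27, 8)] -> pick v4 -> 29
Read results in order: ['25', '25', 'NONE', 'NONE', '27', '6', '29']
NONE count = 2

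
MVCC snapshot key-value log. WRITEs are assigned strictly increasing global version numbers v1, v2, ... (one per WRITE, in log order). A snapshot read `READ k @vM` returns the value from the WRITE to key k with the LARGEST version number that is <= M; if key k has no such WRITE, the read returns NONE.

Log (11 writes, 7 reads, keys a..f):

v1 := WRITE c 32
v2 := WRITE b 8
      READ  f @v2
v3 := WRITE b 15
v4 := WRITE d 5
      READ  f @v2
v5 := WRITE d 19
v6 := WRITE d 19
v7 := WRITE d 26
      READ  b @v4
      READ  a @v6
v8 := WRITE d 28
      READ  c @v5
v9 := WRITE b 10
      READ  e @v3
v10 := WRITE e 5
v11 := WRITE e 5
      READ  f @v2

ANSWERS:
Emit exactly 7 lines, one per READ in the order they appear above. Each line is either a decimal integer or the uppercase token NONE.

v1: WRITE c=32  (c history now [(1, 32)])
v2: WRITE b=8  (b history now [(2, 8)])
READ f @v2: history=[] -> no version <= 2 -> NONE
v3: WRITE b=15  (b history now [(2, 8), (3, 15)])
v4: WRITE d=5  (d history now [(4, 5)])
READ f @v2: history=[] -> no version <= 2 -> NONE
v5: WRITE d=19  (d history now [(4, 5), (5, 19)])
v6: WRITE d=19  (d history now [(4, 5), (5, 19), (6, 19)])
v7: WRITE d=26  (d history now [(4, 5), (5, 19), (6, 19), (7, 26)])
READ b @v4: history=[(2, 8), (3, 15)] -> pick v3 -> 15
READ a @v6: history=[] -> no version <= 6 -> NONE
v8: WRITE d=28  (d history now [(4, 5), (5, 19), (6, 19), (7, 26), (8, 28)])
READ c @v5: history=[(1, 32)] -> pick v1 -> 32
v9: WRITE b=10  (b history now [(2, 8), (3, 15), (9, 10)])
READ e @v3: history=[] -> no version <= 3 -> NONE
v10: WRITE e=5  (e history now [(10, 5)])
v11: WRITE e=5  (e history now [(10, 5), (11, 5)])
READ f @v2: history=[] -> no version <= 2 -> NONE

Answer: NONE
NONE
15
NONE
32
NONE
NONE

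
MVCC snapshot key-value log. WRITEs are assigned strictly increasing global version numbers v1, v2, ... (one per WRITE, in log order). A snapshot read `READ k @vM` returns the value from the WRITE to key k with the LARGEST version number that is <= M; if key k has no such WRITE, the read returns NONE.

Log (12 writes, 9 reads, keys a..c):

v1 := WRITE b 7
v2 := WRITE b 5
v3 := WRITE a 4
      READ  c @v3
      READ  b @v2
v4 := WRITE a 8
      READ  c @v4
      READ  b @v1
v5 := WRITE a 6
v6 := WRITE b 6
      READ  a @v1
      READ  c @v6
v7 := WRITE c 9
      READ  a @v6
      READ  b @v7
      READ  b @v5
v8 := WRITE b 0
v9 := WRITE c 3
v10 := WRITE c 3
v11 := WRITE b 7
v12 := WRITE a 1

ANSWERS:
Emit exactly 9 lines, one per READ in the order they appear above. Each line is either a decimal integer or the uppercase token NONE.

Answer: NONE
5
NONE
7
NONE
NONE
6
6
5

Derivation:
v1: WRITE b=7  (b history now [(1, 7)])
v2: WRITE b=5  (b history now [(1, 7), (2, 5)])
v3: WRITE a=4  (a history now [(3, 4)])
READ c @v3: history=[] -> no version <= 3 -> NONE
READ b @v2: history=[(1, 7), (2, 5)] -> pick v2 -> 5
v4: WRITE a=8  (a history now [(3, 4), (4, 8)])
READ c @v4: history=[] -> no version <= 4 -> NONE
READ b @v1: history=[(1, 7), (2, 5)] -> pick v1 -> 7
v5: WRITE a=6  (a history now [(3, 4), (4, 8), (5, 6)])
v6: WRITE b=6  (b history now [(1, 7), (2, 5), (6, 6)])
READ a @v1: history=[(3, 4), (4, 8), (5, 6)] -> no version <= 1 -> NONE
READ c @v6: history=[] -> no version <= 6 -> NONE
v7: WRITE c=9  (c history now [(7, 9)])
READ a @v6: history=[(3, 4), (4, 8), (5, 6)] -> pick v5 -> 6
READ b @v7: history=[(1, 7), (2, 5), (6, 6)] -> pick v6 -> 6
READ b @v5: history=[(1, 7), (2, 5), (6, 6)] -> pick v2 -> 5
v8: WRITE b=0  (b history now [(1, 7), (2, 5), (6, 6), (8, 0)])
v9: WRITE c=3  (c history now [(7, 9), (9, 3)])
v10: WRITE c=3  (c history now [(7, 9), (9, 3), (10, 3)])
v11: WRITE b=7  (b history now [(1, 7), (2, 5), (6, 6), (8, 0), (11, 7)])
v12: WRITE a=1  (a history now [(3, 4), (4, 8), (5, 6), (12, 1)])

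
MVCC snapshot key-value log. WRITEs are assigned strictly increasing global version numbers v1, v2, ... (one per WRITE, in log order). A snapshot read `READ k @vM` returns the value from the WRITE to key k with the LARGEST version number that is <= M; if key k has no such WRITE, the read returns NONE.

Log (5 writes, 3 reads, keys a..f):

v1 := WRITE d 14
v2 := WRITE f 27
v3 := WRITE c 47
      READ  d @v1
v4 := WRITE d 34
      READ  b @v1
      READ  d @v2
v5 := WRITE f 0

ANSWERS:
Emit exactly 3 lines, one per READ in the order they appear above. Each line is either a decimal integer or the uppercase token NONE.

v1: WRITE d=14  (d history now [(1, 14)])
v2: WRITE f=27  (f history now [(2, 27)])
v3: WRITE c=47  (c history now [(3, 47)])
READ d @v1: history=[(1, 14)] -> pick v1 -> 14
v4: WRITE d=34  (d history now [(1, 14), (4, 34)])
READ b @v1: history=[] -> no version <= 1 -> NONE
READ d @v2: history=[(1, 14), (4, 34)] -> pick v1 -> 14
v5: WRITE f=0  (f history now [(2, 27), (5, 0)])

Answer: 14
NONE
14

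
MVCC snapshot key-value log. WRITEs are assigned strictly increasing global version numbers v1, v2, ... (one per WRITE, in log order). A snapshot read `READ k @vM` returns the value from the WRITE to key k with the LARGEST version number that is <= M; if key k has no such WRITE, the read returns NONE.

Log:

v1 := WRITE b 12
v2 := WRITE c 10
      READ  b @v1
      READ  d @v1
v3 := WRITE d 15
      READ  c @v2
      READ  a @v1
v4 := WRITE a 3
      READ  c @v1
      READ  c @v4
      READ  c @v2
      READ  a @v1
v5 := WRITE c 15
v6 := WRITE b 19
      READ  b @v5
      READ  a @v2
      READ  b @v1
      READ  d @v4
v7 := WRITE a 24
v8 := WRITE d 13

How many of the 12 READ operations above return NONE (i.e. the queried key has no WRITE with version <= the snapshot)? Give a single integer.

v1: WRITE b=12  (b history now [(1, 12)])
v2: WRITE c=10  (c history now [(2, 10)])
READ b @v1: history=[(1, 12)] -> pick v1 -> 12
READ d @v1: history=[] -> no version <= 1 -> NONE
v3: WRITE d=15  (d history now [(3, 15)])
READ c @v2: history=[(2, 10)] -> pick v2 -> 10
READ a @v1: history=[] -> no version <= 1 -> NONE
v4: WRITE a=3  (a history now [(4, 3)])
READ c @v1: history=[(2, 10)] -> no version <= 1 -> NONE
READ c @v4: history=[(2, 10)] -> pick v2 -> 10
READ c @v2: history=[(2, 10)] -> pick v2 -> 10
READ a @v1: history=[(4, 3)] -> no version <= 1 -> NONE
v5: WRITE c=15  (c history now [(2, 10), (5, 15)])
v6: WRITE b=19  (b history now [(1, 12), (6, 19)])
READ b @v5: history=[(1, 12), (6, 19)] -> pick v1 -> 12
READ a @v2: history=[(4, 3)] -> no version <= 2 -> NONE
READ b @v1: history=[(1, 12), (6, 19)] -> pick v1 -> 12
READ d @v4: history=[(3, 15)] -> pick v3 -> 15
v7: WRITE a=24  (a history now [(4, 3), (7, 24)])
v8: WRITE d=13  (d history now [(3, 15), (8, 13)])
Read results in order: ['12', 'NONE', '10', 'NONE', 'NONE', '10', '10', 'NONE', '12', 'NONE', '12', '15']
NONE count = 5

Answer: 5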